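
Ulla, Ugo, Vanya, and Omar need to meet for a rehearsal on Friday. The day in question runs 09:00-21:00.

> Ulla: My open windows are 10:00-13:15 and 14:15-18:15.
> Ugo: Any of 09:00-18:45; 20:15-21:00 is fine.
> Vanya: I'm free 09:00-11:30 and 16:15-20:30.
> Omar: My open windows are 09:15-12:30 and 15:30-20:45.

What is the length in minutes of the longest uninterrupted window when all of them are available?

Ulla ∩ Ugo: 10:00-13:15, 14:15-18:15.
Ulla ∩ Ugo ∩ Vanya: 10:00-11:30, 16:15-18:15.
Ulla ∩ Ugo ∩ Vanya ∩ Omar: 10:00-11:30, 16:15-18:15.
The longest is 16:15-18:15 at 120 minutes.

120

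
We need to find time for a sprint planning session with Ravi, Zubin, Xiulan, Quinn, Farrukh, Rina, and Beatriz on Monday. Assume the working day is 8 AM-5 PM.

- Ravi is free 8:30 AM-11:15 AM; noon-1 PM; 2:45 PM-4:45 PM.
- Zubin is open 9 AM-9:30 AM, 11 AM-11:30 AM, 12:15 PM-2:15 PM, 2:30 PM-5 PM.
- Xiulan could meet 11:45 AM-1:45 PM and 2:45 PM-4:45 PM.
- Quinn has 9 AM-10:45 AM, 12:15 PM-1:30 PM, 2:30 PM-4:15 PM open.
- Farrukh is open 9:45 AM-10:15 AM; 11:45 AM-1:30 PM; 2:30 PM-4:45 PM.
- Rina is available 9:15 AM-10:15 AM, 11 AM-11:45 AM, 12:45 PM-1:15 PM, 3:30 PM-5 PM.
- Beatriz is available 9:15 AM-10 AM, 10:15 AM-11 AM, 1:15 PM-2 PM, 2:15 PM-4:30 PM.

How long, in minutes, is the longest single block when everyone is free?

Ravi ∩ Zubin: 09:00-09:30, 11:00-11:15, 12:15-13:00, 14:45-16:45.
Ravi ∩ Zubin ∩ Xiulan: 12:15-13:00, 14:45-16:45.
Ravi ∩ Zubin ∩ Xiulan ∩ Quinn: 12:15-13:00, 14:45-16:15.
Ravi ∩ Zubin ∩ Xiulan ∩ Quinn ∩ Farrukh: 12:15-13:00, 14:45-16:15.
Ravi ∩ Zubin ∩ Xiulan ∩ Quinn ∩ Farrukh ∩ Rina: 12:45-13:00, 15:30-16:15.
Ravi ∩ Zubin ∩ Xiulan ∩ Quinn ∩ Farrukh ∩ Rina ∩ Beatriz: 15:30-16:15.
The longest is 15:30-16:15 at 45 minutes.

45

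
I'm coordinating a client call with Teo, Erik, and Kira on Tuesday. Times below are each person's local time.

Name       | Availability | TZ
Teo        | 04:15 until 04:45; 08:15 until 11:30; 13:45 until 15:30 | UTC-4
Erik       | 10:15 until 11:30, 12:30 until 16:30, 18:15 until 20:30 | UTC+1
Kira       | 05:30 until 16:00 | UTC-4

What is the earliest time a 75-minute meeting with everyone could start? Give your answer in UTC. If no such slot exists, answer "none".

12:15

Teo in UTC: 08:15-08:45, 12:15-15:30, 17:45-19:30 (add 4h to convert from UTC-4).
Erik in UTC: 09:15-10:30, 11:30-15:30, 17:15-19:30 (subtract 1h to convert from UTC+1).
Kira in UTC: 09:30-20:00 (add 4h to convert from UTC-4).
Teo ∩ Erik: 12:15-15:30, 17:45-19:30.
Teo ∩ Erik ∩ Kira: 12:15-15:30, 17:45-19:30.
The first common window of at least 75 minutes is 12:15-15:30, so the earliest start is 12:15.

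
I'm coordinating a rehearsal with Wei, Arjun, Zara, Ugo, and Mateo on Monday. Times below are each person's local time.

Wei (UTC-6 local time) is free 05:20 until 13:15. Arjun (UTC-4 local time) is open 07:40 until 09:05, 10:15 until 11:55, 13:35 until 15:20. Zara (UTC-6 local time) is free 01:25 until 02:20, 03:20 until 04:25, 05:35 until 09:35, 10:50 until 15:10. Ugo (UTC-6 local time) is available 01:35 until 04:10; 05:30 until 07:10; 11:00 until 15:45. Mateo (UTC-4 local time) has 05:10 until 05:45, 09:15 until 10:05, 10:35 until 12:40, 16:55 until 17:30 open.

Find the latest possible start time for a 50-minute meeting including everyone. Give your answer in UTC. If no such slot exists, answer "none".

Wei in UTC: 11:20-19:15 (add 6h to convert from UTC-6).
Arjun in UTC: 11:40-13:05, 14:15-15:55, 17:35-19:20 (add 4h to convert from UTC-4).
Zara in UTC: 07:25-08:20, 09:20-10:25, 11:35-15:35, 16:50-21:10 (add 6h to convert from UTC-6).
Ugo in UTC: 07:35-10:10, 11:30-13:10, 17:00-21:45 (add 6h to convert from UTC-6).
Mateo in UTC: 09:10-09:45, 13:15-14:05, 14:35-16:40, 20:55-21:30 (add 4h to convert from UTC-4).
Wei ∩ Arjun: 11:40-13:05, 14:15-15:55, 17:35-19:15.
Wei ∩ Arjun ∩ Zara: 11:40-13:05, 14:15-15:35, 17:35-19:15.
Wei ∩ Arjun ∩ Zara ∩ Ugo: 11:40-13:05, 17:35-19:15.
Wei ∩ Arjun ∩ Zara ∩ Ugo ∩ Mateo: ∅.
There is no time when everyone is free.
No common window is at least 50 minutes long.

none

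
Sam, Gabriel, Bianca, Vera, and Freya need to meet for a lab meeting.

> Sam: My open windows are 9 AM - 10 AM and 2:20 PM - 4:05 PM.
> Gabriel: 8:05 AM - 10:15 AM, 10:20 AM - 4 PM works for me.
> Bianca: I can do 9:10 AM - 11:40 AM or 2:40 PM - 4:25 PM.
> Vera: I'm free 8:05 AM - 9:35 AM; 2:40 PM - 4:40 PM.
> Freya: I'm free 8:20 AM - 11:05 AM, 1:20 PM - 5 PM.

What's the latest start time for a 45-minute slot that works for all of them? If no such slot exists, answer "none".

15:15

Sam ∩ Gabriel: 09:00-10:00, 14:20-16:00.
Sam ∩ Gabriel ∩ Bianca: 09:10-10:00, 14:40-16:00.
Sam ∩ Gabriel ∩ Bianca ∩ Vera: 09:10-09:35, 14:40-16:00.
Sam ∩ Gabriel ∩ Bianca ∩ Vera ∩ Freya: 09:10-09:35, 14:40-16:00.
The last common window of at least 45 minutes is 14:40-16:00; a 45-minute meeting can start as late as 15:15 and still end by 16:00.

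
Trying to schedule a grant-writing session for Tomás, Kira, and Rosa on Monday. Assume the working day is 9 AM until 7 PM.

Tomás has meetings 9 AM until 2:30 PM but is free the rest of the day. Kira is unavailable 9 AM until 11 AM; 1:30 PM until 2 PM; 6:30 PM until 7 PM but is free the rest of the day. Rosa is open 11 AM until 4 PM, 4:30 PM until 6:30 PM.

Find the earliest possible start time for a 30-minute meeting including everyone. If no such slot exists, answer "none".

14:30

Tomás free: 14:30-19:00 (invert busy blocks within the working day).
Kira free: 11:00-13:30, 14:00-18:30 (invert busy blocks within the working day).
Rosa free: 11:00-16:00, 16:30-18:30.
Tomás ∩ Kira: 14:30-18:30.
Tomás ∩ Kira ∩ Rosa: 14:30-16:00, 16:30-18:30.
The first common window of at least 30 minutes is 14:30-16:00, so the earliest start is 14:30.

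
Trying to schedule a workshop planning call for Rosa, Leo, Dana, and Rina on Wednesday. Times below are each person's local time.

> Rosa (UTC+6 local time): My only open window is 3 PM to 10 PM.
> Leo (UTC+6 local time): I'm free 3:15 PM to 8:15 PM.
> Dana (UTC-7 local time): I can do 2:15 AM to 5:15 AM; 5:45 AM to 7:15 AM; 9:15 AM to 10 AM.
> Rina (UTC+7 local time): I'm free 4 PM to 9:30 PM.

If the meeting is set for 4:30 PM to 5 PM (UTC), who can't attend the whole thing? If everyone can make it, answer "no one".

Leo, Rina, Rosa

Rosa in UTC: 09:00-16:00 (subtract 6h to convert from UTC+6).
Leo in UTC: 09:15-14:15 (subtract 6h to convert from UTC+6).
Dana in UTC: 09:15-12:15, 12:45-14:15, 16:15-17:00 (add 7h to convert from UTC-7).
Rina in UTC: 09:00-14:30 (subtract 7h to convert from UTC+7).
Rosa: not fully free for 16:30-17:00. Leo: not fully free for 16:30-17:00. Dana: free for 16:30-17:00. Rina: not fully free for 16:30-17:00.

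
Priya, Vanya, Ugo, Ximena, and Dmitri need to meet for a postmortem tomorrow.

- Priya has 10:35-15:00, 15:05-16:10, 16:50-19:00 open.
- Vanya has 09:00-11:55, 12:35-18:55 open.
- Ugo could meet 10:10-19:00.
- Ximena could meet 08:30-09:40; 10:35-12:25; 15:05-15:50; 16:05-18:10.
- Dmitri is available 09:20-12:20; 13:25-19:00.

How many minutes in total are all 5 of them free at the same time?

210

Priya ∩ Vanya: 10:35-11:55, 12:35-15:00, 15:05-16:10, 16:50-18:55.
Priya ∩ Vanya ∩ Ugo: 10:35-11:55, 12:35-15:00, 15:05-16:10, 16:50-18:55.
Priya ∩ Vanya ∩ Ugo ∩ Ximena: 10:35-11:55, 15:05-15:50, 16:05-16:10, 16:50-18:10.
Priya ∩ Vanya ∩ Ugo ∩ Ximena ∩ Dmitri: 10:35-11:55, 15:05-15:50, 16:05-16:10, 16:50-18:10.
Summing the common windows: 80 + 45 + 5 + 80 = 210 minutes.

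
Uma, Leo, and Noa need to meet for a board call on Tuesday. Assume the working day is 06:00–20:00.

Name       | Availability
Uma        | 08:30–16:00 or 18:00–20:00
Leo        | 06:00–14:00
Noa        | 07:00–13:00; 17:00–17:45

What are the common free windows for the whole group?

08:30-13:00

Uma ∩ Leo: 08:30-14:00.
Uma ∩ Leo ∩ Noa: 08:30-13:00.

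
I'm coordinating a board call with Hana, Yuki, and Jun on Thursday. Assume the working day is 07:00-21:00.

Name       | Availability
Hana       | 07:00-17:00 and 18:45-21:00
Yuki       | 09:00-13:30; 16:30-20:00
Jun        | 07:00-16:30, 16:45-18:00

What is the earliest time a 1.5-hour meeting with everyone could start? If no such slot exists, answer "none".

09:00

Hana ∩ Yuki: 09:00-13:30, 16:30-17:00, 18:45-20:00.
Hana ∩ Yuki ∩ Jun: 09:00-13:30, 16:45-17:00.
The first common window of at least 90 minutes is 09:00-13:30, so the earliest start is 09:00.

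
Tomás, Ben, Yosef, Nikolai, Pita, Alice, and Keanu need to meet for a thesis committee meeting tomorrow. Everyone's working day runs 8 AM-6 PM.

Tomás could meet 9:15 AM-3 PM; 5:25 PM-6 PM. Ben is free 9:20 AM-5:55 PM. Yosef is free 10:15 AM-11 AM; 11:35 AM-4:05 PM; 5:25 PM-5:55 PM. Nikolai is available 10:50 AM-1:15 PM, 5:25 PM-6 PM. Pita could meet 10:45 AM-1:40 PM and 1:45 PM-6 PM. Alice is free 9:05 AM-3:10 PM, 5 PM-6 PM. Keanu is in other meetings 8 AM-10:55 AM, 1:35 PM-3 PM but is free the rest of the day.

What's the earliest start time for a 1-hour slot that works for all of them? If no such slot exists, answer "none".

Tomás free: 09:15-15:00, 17:25-18:00.
Ben free: 09:20-17:55.
Yosef free: 10:15-11:00, 11:35-16:05, 17:25-17:55.
Nikolai free: 10:50-13:15, 17:25-18:00.
Pita free: 10:45-13:40, 13:45-18:00.
Alice free: 09:05-15:10, 17:00-18:00.
Keanu free: 10:55-13:35, 15:00-18:00 (invert busy blocks within the working day).
Tomás ∩ Ben: 09:20-15:00, 17:25-17:55.
Tomás ∩ Ben ∩ Yosef: 10:15-11:00, 11:35-15:00, 17:25-17:55.
Tomás ∩ Ben ∩ Yosef ∩ Nikolai: 10:50-11:00, 11:35-13:15, 17:25-17:55.
Tomás ∩ Ben ∩ Yosef ∩ Nikolai ∩ Pita: 10:50-11:00, 11:35-13:15, 17:25-17:55.
Tomás ∩ Ben ∩ Yosef ∩ Nikolai ∩ Pita ∩ Alice: 10:50-11:00, 11:35-13:15, 17:25-17:55.
Tomás ∩ Ben ∩ Yosef ∩ Nikolai ∩ Pita ∩ Alice ∩ Keanu: 10:55-11:00, 11:35-13:15, 17:25-17:55.
The first common window of at least 60 minutes is 11:35-13:15, so the earliest start is 11:35.

11:35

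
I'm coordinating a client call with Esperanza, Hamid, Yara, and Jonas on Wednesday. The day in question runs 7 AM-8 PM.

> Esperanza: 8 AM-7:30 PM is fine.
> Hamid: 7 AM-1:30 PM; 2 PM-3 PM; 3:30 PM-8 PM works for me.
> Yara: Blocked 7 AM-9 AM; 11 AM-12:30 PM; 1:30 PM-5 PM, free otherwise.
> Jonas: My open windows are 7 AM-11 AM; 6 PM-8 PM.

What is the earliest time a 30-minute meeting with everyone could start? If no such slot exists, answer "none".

Esperanza free: 08:00-19:30.
Hamid free: 07:00-13:30, 14:00-15:00, 15:30-20:00.
Yara free: 09:00-11:00, 12:30-13:30, 17:00-20:00 (invert busy blocks within the working day).
Jonas free: 07:00-11:00, 18:00-20:00.
Esperanza ∩ Hamid: 08:00-13:30, 14:00-15:00, 15:30-19:30.
Esperanza ∩ Hamid ∩ Yara: 09:00-11:00, 12:30-13:30, 17:00-19:30.
Esperanza ∩ Hamid ∩ Yara ∩ Jonas: 09:00-11:00, 18:00-19:30.
The first common window of at least 30 minutes is 09:00-11:00, so the earliest start is 09:00.

09:00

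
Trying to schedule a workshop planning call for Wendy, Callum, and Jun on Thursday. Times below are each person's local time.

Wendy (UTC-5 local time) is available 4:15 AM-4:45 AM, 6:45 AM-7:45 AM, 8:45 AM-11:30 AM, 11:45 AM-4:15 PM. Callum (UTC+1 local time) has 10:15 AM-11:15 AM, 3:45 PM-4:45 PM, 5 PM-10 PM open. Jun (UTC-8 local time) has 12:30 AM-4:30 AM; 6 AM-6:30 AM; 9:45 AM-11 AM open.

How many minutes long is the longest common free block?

75

Wendy in UTC: 09:15-09:45, 11:45-12:45, 13:45-16:30, 16:45-21:15 (add 5h to convert from UTC-5).
Callum in UTC: 09:15-10:15, 14:45-15:45, 16:00-21:00 (subtract 1h to convert from UTC+1).
Jun in UTC: 08:30-12:30, 14:00-14:30, 17:45-19:00 (add 8h to convert from UTC-8).
Wendy ∩ Callum: 09:15-09:45, 14:45-15:45, 16:00-16:30, 16:45-21:00.
Wendy ∩ Callum ∩ Jun: 09:15-09:45, 17:45-19:00.
So the common availability across everyone is 09:15-09:45, 17:45-19:00.
The longest is 17:45-19:00 at 75 minutes.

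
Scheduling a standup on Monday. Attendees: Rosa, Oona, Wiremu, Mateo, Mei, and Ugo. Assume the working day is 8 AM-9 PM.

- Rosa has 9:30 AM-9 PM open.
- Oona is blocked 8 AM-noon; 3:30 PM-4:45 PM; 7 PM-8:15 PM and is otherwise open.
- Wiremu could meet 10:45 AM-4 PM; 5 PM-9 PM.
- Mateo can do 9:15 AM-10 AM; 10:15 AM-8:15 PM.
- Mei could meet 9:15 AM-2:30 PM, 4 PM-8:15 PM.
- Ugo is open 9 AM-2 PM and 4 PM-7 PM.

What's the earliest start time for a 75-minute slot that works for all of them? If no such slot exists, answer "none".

12:00

Rosa free: 09:30-21:00.
Oona free: 12:00-15:30, 16:45-19:00, 20:15-21:00 (invert busy blocks within the working day).
Wiremu free: 10:45-16:00, 17:00-21:00.
Mateo free: 09:15-10:00, 10:15-20:15.
Mei free: 09:15-14:30, 16:00-20:15.
Ugo free: 09:00-14:00, 16:00-19:00.
Rosa ∩ Oona: 12:00-15:30, 16:45-19:00, 20:15-21:00.
Rosa ∩ Oona ∩ Wiremu: 12:00-15:30, 17:00-19:00, 20:15-21:00.
Rosa ∩ Oona ∩ Wiremu ∩ Mateo: 12:00-15:30, 17:00-19:00.
Rosa ∩ Oona ∩ Wiremu ∩ Mateo ∩ Mei: 12:00-14:30, 17:00-19:00.
Rosa ∩ Oona ∩ Wiremu ∩ Mateo ∩ Mei ∩ Ugo: 12:00-14:00, 17:00-19:00.
The first common window of at least 75 minutes is 12:00-14:00, so the earliest start is 12:00.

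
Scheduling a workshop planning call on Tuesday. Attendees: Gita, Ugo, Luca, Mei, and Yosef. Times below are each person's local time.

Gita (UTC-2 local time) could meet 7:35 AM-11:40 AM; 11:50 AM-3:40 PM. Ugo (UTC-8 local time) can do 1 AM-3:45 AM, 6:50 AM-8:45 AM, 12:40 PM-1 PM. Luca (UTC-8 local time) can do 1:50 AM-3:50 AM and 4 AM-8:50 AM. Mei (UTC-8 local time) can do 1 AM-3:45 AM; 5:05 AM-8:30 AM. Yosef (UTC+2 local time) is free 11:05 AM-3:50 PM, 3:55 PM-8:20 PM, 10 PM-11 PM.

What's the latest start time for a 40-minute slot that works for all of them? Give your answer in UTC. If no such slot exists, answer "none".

15:50

Gita in UTC: 09:35-13:40, 13:50-17:40 (add 2h to convert from UTC-2).
Ugo in UTC: 09:00-11:45, 14:50-16:45, 20:40-21:00 (add 8h to convert from UTC-8).
Luca in UTC: 09:50-11:50, 12:00-16:50 (add 8h to convert from UTC-8).
Mei in UTC: 09:00-11:45, 13:05-16:30 (add 8h to convert from UTC-8).
Yosef in UTC: 09:05-13:50, 13:55-18:20, 20:00-21:00 (subtract 2h to convert from UTC+2).
Gita ∩ Ugo: 09:35-11:45, 14:50-16:45.
Gita ∩ Ugo ∩ Luca: 09:50-11:45, 14:50-16:45.
Gita ∩ Ugo ∩ Luca ∩ Mei: 09:50-11:45, 14:50-16:30.
Gita ∩ Ugo ∩ Luca ∩ Mei ∩ Yosef: 09:50-11:45, 14:50-16:30.
The last common window of at least 40 minutes is 14:50-16:30; a 40-minute meeting can start as late as 15:50 and still end by 16:30.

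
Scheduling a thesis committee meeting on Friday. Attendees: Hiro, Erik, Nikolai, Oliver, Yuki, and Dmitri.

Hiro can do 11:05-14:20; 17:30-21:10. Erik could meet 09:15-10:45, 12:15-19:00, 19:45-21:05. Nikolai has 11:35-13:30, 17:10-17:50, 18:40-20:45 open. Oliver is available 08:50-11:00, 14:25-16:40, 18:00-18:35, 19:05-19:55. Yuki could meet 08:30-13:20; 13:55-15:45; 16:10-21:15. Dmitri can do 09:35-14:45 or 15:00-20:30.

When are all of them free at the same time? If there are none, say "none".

19:45-19:55

Hiro ∩ Erik: 12:15-14:20, 17:30-19:00, 19:45-21:05.
Hiro ∩ Erik ∩ Nikolai: 12:15-13:30, 17:30-17:50, 18:40-19:00, 19:45-20:45.
Hiro ∩ Erik ∩ Nikolai ∩ Oliver: 19:45-19:55.
Hiro ∩ Erik ∩ Nikolai ∩ Oliver ∩ Yuki: 19:45-19:55.
Hiro ∩ Erik ∩ Nikolai ∩ Oliver ∩ Yuki ∩ Dmitri: 19:45-19:55.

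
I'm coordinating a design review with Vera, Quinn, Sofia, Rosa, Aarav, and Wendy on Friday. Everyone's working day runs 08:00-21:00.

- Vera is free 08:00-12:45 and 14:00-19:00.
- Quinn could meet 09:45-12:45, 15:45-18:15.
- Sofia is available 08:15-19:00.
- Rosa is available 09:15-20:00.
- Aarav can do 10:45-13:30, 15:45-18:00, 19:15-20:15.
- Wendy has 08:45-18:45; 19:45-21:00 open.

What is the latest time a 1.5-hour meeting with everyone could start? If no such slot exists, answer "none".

Vera ∩ Quinn: 09:45-12:45, 15:45-18:15.
Vera ∩ Quinn ∩ Sofia: 09:45-12:45, 15:45-18:15.
Vera ∩ Quinn ∩ Sofia ∩ Rosa: 09:45-12:45, 15:45-18:15.
Vera ∩ Quinn ∩ Sofia ∩ Rosa ∩ Aarav: 10:45-12:45, 15:45-18:00.
Vera ∩ Quinn ∩ Sofia ∩ Rosa ∩ Aarav ∩ Wendy: 10:45-12:45, 15:45-18:00.
So the common availability across everyone is 10:45-12:45, 15:45-18:00.
The last common window of at least 90 minutes is 15:45-18:00; a 90-minute meeting can start as late as 16:30 and still end by 18:00.

16:30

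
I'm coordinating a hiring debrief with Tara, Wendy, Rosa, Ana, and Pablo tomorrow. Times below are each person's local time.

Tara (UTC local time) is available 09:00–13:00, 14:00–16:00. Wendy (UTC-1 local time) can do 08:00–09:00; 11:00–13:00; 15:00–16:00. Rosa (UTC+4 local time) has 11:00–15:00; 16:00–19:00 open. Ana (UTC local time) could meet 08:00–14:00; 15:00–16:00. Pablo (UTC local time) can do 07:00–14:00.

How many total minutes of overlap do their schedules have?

120

Tara in UTC: 09:00-13:00, 14:00-16:00.
Wendy in UTC: 09:00-10:00, 12:00-14:00, 16:00-17:00 (add 1h to convert from UTC-1).
Rosa in UTC: 07:00-11:00, 12:00-15:00 (subtract 4h to convert from UTC+4).
Ana in UTC: 08:00-14:00, 15:00-16:00.
Pablo in UTC: 07:00-14:00.
Tara ∩ Wendy: 09:00-10:00, 12:00-13:00.
Tara ∩ Wendy ∩ Rosa: 09:00-10:00, 12:00-13:00.
Tara ∩ Wendy ∩ Rosa ∩ Ana: 09:00-10:00, 12:00-13:00.
Tara ∩ Wendy ∩ Rosa ∩ Ana ∩ Pablo: 09:00-10:00, 12:00-13:00.
Summing the common windows: 60 + 60 = 120 minutes.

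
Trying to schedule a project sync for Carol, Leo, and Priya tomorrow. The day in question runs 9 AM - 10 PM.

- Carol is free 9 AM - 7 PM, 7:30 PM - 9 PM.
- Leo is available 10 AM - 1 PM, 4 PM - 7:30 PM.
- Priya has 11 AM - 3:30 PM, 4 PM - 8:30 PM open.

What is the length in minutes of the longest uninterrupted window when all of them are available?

180

Carol ∩ Leo: 10:00-13:00, 16:00-19:00.
Carol ∩ Leo ∩ Priya: 11:00-13:00, 16:00-19:00.
The longest is 16:00-19:00 at 180 minutes.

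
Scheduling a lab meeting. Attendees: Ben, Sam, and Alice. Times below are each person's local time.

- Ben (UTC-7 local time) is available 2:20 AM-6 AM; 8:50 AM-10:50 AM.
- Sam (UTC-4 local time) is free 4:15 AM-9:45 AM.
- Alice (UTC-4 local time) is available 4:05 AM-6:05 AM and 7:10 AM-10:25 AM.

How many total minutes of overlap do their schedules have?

Ben in UTC: 09:20-13:00, 15:50-17:50 (add 7h to convert from UTC-7).
Sam in UTC: 08:15-13:45 (add 4h to convert from UTC-4).
Alice in UTC: 08:05-10:05, 11:10-14:25 (add 4h to convert from UTC-4).
Ben ∩ Sam: 09:20-13:00.
Ben ∩ Sam ∩ Alice: 09:20-10:05, 11:10-13:00.
Summing the common windows: 45 + 110 = 155 minutes.

155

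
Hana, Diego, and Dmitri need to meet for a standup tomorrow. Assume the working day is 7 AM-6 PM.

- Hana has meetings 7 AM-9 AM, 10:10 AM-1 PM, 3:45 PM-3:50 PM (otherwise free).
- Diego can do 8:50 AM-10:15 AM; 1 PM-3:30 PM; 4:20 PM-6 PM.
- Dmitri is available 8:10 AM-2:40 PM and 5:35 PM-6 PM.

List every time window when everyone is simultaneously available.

Hana free: 09:00-10:10, 13:00-15:45, 15:50-18:00 (invert busy blocks within the working day).
Diego free: 08:50-10:15, 13:00-15:30, 16:20-18:00.
Dmitri free: 08:10-14:40, 17:35-18:00.
Hana ∩ Diego: 09:00-10:10, 13:00-15:30, 16:20-18:00.
Hana ∩ Diego ∩ Dmitri: 09:00-10:10, 13:00-14:40, 17:35-18:00.
Those are the intersection windows.

09:00-10:10, 13:00-14:40, 17:35-18:00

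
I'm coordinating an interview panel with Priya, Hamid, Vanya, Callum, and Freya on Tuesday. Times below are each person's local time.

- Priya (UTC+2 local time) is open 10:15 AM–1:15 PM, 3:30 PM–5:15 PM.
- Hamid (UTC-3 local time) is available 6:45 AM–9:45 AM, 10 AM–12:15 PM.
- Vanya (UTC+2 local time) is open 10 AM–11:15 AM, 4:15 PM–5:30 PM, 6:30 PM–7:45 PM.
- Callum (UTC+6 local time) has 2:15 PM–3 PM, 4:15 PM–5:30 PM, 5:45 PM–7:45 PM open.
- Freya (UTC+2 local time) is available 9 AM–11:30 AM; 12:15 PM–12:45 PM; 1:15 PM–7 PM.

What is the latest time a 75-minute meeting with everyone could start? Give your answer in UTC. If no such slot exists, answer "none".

none

Priya in UTC: 08:15-11:15, 13:30-15:15 (subtract 2h to convert from UTC+2).
Hamid in UTC: 09:45-12:45, 13:00-15:15 (add 3h to convert from UTC-3).
Vanya in UTC: 08:00-09:15, 14:15-15:30, 16:30-17:45 (subtract 2h to convert from UTC+2).
Callum in UTC: 08:15-09:00, 10:15-11:30, 11:45-13:45 (subtract 6h to convert from UTC+6).
Freya in UTC: 07:00-09:30, 10:15-10:45, 11:15-17:00 (subtract 2h to convert from UTC+2).
Priya ∩ Hamid: 09:45-11:15, 13:30-15:15.
Priya ∩ Hamid ∩ Vanya: 14:15-15:15.
Priya ∩ Hamid ∩ Vanya ∩ Callum: ∅.
Priya ∩ Hamid ∩ Vanya ∩ Callum ∩ Freya: ∅.
There is no time when everyone is free.
No common window is at least 75 minutes long.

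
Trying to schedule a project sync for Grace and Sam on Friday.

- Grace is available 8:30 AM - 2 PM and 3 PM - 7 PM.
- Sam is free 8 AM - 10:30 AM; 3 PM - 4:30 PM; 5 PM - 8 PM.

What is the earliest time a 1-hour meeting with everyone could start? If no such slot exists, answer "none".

08:30

Grace ∩ Sam: 08:30-10:30, 15:00-16:30, 17:00-19:00.
Those are the intersection windows.
The first common window of at least 60 minutes is 08:30-10:30, so the earliest start is 08:30.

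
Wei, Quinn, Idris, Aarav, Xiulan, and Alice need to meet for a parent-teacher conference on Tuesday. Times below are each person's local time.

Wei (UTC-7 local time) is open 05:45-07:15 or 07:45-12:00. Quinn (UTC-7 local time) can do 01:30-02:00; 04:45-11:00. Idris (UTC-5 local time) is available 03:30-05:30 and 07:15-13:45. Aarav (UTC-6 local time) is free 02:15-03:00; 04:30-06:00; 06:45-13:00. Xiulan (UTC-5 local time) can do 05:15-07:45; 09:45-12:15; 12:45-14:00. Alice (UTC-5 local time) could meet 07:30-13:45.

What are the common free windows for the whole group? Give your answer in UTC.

Wei in UTC: 12:45-14:15, 14:45-19:00 (add 7h to convert from UTC-7).
Quinn in UTC: 08:30-09:00, 11:45-18:00 (add 7h to convert from UTC-7).
Idris in UTC: 08:30-10:30, 12:15-18:45 (add 5h to convert from UTC-5).
Aarav in UTC: 08:15-09:00, 10:30-12:00, 12:45-19:00 (add 6h to convert from UTC-6).
Xiulan in UTC: 10:15-12:45, 14:45-17:15, 17:45-19:00 (add 5h to convert from UTC-5).
Alice in UTC: 12:30-18:45 (add 5h to convert from UTC-5).
Wei ∩ Quinn: 12:45-14:15, 14:45-18:00.
Wei ∩ Quinn ∩ Idris: 12:45-14:15, 14:45-18:00.
Wei ∩ Quinn ∩ Idris ∩ Aarav: 12:45-14:15, 14:45-18:00.
Wei ∩ Quinn ∩ Idris ∩ Aarav ∩ Xiulan: 14:45-17:15, 17:45-18:00.
Wei ∩ Quinn ∩ Idris ∩ Aarav ∩ Xiulan ∩ Alice: 14:45-17:15, 17:45-18:00.

14:45-17:15, 17:45-18:00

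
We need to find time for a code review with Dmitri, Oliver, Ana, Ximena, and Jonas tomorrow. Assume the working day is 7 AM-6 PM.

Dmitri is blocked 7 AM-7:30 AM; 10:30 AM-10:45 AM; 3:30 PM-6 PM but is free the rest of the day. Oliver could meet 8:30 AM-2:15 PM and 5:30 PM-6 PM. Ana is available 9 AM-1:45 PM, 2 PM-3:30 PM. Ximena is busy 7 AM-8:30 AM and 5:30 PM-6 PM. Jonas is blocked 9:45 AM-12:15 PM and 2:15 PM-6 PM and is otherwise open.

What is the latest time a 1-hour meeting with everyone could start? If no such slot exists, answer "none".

Dmitri free: 07:30-10:30, 10:45-15:30 (invert busy blocks within the working day).
Oliver free: 08:30-14:15, 17:30-18:00.
Ana free: 09:00-13:45, 14:00-15:30.
Ximena free: 08:30-17:30 (invert busy blocks within the working day).
Jonas free: 07:00-09:45, 12:15-14:15 (invert busy blocks within the working day).
Dmitri ∩ Oliver: 08:30-10:30, 10:45-14:15.
Dmitri ∩ Oliver ∩ Ana: 09:00-10:30, 10:45-13:45, 14:00-14:15.
Dmitri ∩ Oliver ∩ Ana ∩ Ximena: 09:00-10:30, 10:45-13:45, 14:00-14:15.
Dmitri ∩ Oliver ∩ Ana ∩ Ximena ∩ Jonas: 09:00-09:45, 12:15-13:45, 14:00-14:15.
The last common window of at least 60 minutes is 12:15-13:45; a 60-minute meeting can start as late as 12:45 and still end by 13:45.

12:45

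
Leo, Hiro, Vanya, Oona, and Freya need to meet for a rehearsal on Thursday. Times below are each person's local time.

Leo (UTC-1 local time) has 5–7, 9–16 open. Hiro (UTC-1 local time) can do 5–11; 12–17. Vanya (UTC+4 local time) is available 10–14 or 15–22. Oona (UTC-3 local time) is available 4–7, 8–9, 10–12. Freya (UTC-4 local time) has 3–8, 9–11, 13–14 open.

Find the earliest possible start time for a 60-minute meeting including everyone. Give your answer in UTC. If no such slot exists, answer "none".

Leo in UTC: 06:00-08:00, 10:00-17:00 (add 1h to convert from UTC-1).
Hiro in UTC: 06:00-12:00, 13:00-18:00 (add 1h to convert from UTC-1).
Vanya in UTC: 06:00-10:00, 11:00-18:00 (subtract 4h to convert from UTC+4).
Oona in UTC: 07:00-10:00, 11:00-12:00, 13:00-15:00 (add 3h to convert from UTC-3).
Freya in UTC: 07:00-12:00, 13:00-15:00, 17:00-18:00 (add 4h to convert from UTC-4).
Leo ∩ Hiro: 06:00-08:00, 10:00-12:00, 13:00-17:00.
Leo ∩ Hiro ∩ Vanya: 06:00-08:00, 11:00-12:00, 13:00-17:00.
Leo ∩ Hiro ∩ Vanya ∩ Oona: 07:00-08:00, 11:00-12:00, 13:00-15:00.
Leo ∩ Hiro ∩ Vanya ∩ Oona ∩ Freya: 07:00-08:00, 11:00-12:00, 13:00-15:00.
The first common window of at least 60 minutes is 07:00-08:00, so the earliest start is 07:00.

07:00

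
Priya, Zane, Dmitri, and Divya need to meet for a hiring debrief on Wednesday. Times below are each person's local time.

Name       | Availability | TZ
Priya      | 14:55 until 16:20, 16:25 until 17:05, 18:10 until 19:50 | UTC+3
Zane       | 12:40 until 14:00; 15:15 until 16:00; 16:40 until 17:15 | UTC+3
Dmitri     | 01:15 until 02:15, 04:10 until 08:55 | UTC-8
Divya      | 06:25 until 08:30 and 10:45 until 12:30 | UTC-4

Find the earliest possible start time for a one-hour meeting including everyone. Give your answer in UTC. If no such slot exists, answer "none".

none

Priya in UTC: 11:55-13:20, 13:25-14:05, 15:10-16:50 (subtract 3h to convert from UTC+3).
Zane in UTC: 09:40-11:00, 12:15-13:00, 13:40-14:15 (subtract 3h to convert from UTC+3).
Dmitri in UTC: 09:15-10:15, 12:10-16:55 (add 8h to convert from UTC-8).
Divya in UTC: 10:25-12:30, 14:45-16:30 (add 4h to convert from UTC-4).
Priya ∩ Zane: 12:15-13:00, 13:40-14:05.
Priya ∩ Zane ∩ Dmitri: 12:15-13:00, 13:40-14:05.
Priya ∩ Zane ∩ Dmitri ∩ Divya: 12:15-12:30.
Those are the intersection windows.
No common window is at least 60 minutes long.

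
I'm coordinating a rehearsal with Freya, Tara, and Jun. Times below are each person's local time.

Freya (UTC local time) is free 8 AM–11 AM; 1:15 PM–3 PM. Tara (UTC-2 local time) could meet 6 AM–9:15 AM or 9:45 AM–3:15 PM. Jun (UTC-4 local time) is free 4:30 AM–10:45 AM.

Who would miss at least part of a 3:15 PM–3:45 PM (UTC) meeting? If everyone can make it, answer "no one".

Freya in UTC: 08:00-11:00, 13:15-15:00.
Tara in UTC: 08:00-11:15, 11:45-17:15 (add 2h to convert from UTC-2).
Jun in UTC: 08:30-14:45 (add 4h to convert from UTC-4).
Freya: not fully free for 15:15-15:45. Tara: free for 15:15-15:45. Jun: not fully free for 15:15-15:45.

Freya, Jun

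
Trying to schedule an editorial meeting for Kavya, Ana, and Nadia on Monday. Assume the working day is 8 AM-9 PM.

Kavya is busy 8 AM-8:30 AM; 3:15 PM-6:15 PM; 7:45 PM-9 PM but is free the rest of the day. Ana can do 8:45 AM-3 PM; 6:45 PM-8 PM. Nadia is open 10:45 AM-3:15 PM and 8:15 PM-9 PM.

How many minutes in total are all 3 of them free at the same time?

255

Kavya free: 08:30-15:15, 18:15-19:45 (invert busy blocks within the working day).
Ana free: 08:45-15:00, 18:45-20:00.
Nadia free: 10:45-15:15, 20:15-21:00.
Kavya ∩ Ana: 08:45-15:00, 18:45-19:45.
Kavya ∩ Ana ∩ Nadia: 10:45-15:00.
That's a single block of 255 minutes.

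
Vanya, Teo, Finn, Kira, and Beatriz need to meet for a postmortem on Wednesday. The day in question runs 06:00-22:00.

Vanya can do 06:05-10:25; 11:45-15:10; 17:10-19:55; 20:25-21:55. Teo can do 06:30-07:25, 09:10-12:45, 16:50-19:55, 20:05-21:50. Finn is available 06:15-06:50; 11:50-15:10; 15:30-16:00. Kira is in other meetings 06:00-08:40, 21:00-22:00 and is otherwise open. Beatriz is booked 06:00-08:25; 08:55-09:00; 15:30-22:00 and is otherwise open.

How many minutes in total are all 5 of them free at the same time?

55

Vanya free: 06:05-10:25, 11:45-15:10, 17:10-19:55, 20:25-21:55.
Teo free: 06:30-07:25, 09:10-12:45, 16:50-19:55, 20:05-21:50.
Finn free: 06:15-06:50, 11:50-15:10, 15:30-16:00.
Kira free: 08:40-21:00 (invert busy blocks within the working day).
Beatriz free: 08:25-08:55, 09:00-15:30 (invert busy blocks within the working day).
Vanya ∩ Teo: 06:30-07:25, 09:10-10:25, 11:45-12:45, 17:10-19:55, 20:25-21:50.
Vanya ∩ Teo ∩ Finn: 06:30-06:50, 11:50-12:45.
Vanya ∩ Teo ∩ Finn ∩ Kira: 11:50-12:45.
Vanya ∩ Teo ∩ Finn ∩ Kira ∩ Beatriz: 11:50-12:45.
That's a single block of 55 minutes.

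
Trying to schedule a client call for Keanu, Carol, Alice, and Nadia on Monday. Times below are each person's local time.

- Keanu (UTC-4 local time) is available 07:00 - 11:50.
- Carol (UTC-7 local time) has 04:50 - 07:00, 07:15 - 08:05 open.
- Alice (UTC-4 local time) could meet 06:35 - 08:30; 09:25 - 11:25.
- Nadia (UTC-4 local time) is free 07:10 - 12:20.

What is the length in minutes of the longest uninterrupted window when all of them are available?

Keanu in UTC: 11:00-15:50 (add 4h to convert from UTC-4).
Carol in UTC: 11:50-14:00, 14:15-15:05 (add 7h to convert from UTC-7).
Alice in UTC: 10:35-12:30, 13:25-15:25 (add 4h to convert from UTC-4).
Nadia in UTC: 11:10-16:20 (add 4h to convert from UTC-4).
Keanu ∩ Carol: 11:50-14:00, 14:15-15:05.
Keanu ∩ Carol ∩ Alice: 11:50-12:30, 13:25-14:00, 14:15-15:05.
Keanu ∩ Carol ∩ Alice ∩ Nadia: 11:50-12:30, 13:25-14:00, 14:15-15:05.
The longest is 14:15-15:05 at 50 minutes.

50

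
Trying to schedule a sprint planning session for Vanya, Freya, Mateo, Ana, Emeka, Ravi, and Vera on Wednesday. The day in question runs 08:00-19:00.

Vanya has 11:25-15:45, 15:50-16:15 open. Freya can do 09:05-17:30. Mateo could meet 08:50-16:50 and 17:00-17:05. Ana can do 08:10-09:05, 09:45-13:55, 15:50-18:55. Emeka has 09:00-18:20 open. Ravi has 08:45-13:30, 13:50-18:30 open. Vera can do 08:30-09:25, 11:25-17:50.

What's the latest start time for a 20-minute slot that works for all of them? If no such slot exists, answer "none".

Vanya ∩ Freya: 11:25-15:45, 15:50-16:15.
Vanya ∩ Freya ∩ Mateo: 11:25-15:45, 15:50-16:15.
Vanya ∩ Freya ∩ Mateo ∩ Ana: 11:25-13:55, 15:50-16:15.
Vanya ∩ Freya ∩ Mateo ∩ Ana ∩ Emeka: 11:25-13:55, 15:50-16:15.
Vanya ∩ Freya ∩ Mateo ∩ Ana ∩ Emeka ∩ Ravi: 11:25-13:30, 13:50-13:55, 15:50-16:15.
Vanya ∩ Freya ∩ Mateo ∩ Ana ∩ Emeka ∩ Ravi ∩ Vera: 11:25-13:30, 13:50-13:55, 15:50-16:15.
The last common window of at least 20 minutes is 15:50-16:15; a 20-minute meeting can start as late as 15:55 and still end by 16:15.

15:55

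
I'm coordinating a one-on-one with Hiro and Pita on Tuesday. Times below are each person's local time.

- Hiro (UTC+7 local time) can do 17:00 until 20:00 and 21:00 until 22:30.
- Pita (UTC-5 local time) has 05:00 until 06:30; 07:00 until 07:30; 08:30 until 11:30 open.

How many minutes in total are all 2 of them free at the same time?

Hiro in UTC: 10:00-13:00, 14:00-15:30 (subtract 7h to convert from UTC+7).
Pita in UTC: 10:00-11:30, 12:00-12:30, 13:30-16:30 (add 5h to convert from UTC-5).
Hiro ∩ Pita: 10:00-11:30, 12:00-12:30, 14:00-15:30.
Those are the intersection windows.
Summing the common windows: 90 + 30 + 90 = 210 minutes.

210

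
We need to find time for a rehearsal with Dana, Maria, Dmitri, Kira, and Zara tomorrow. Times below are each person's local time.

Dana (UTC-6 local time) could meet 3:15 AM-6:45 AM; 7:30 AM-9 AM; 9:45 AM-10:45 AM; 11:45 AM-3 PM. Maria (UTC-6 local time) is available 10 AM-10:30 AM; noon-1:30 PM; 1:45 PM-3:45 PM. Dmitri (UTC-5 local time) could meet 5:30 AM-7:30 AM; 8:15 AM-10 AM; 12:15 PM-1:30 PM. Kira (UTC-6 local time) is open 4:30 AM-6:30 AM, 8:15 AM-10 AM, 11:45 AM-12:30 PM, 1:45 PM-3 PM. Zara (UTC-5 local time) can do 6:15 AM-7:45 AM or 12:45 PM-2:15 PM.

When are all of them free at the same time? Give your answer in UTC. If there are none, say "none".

18:00-18:30

Dana in UTC: 09:15-12:45, 13:30-15:00, 15:45-16:45, 17:45-21:00 (add 6h to convert from UTC-6).
Maria in UTC: 16:00-16:30, 18:00-19:30, 19:45-21:45 (add 6h to convert from UTC-6).
Dmitri in UTC: 10:30-12:30, 13:15-15:00, 17:15-18:30 (add 5h to convert from UTC-5).
Kira in UTC: 10:30-12:30, 14:15-16:00, 17:45-18:30, 19:45-21:00 (add 6h to convert from UTC-6).
Zara in UTC: 11:15-12:45, 17:45-19:15 (add 5h to convert from UTC-5).
Dana ∩ Maria: 16:00-16:30, 18:00-19:30, 19:45-21:00.
Dana ∩ Maria ∩ Dmitri: 18:00-18:30.
Dana ∩ Maria ∩ Dmitri ∩ Kira: 18:00-18:30.
Dana ∩ Maria ∩ Dmitri ∩ Kira ∩ Zara: 18:00-18:30.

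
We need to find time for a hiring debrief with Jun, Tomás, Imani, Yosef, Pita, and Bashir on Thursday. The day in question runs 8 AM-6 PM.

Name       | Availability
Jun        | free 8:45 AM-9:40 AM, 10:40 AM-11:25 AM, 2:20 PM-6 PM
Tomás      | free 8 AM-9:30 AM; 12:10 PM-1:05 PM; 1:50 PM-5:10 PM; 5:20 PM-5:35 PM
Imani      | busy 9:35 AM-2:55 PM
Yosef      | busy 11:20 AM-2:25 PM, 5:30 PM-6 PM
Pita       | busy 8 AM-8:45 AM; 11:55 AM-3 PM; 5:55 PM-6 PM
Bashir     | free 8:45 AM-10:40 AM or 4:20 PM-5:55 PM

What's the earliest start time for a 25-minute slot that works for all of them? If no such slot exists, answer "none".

08:45

Jun free: 08:45-09:40, 10:40-11:25, 14:20-18:00.
Tomás free: 08:00-09:30, 12:10-13:05, 13:50-17:10, 17:20-17:35.
Imani free: 08:00-09:35, 14:55-18:00 (invert busy blocks within the working day).
Yosef free: 08:00-11:20, 14:25-17:30 (invert busy blocks within the working day).
Pita free: 08:45-11:55, 15:00-17:55 (invert busy blocks within the working day).
Bashir free: 08:45-10:40, 16:20-17:55.
Jun ∩ Tomás: 08:45-09:30, 14:20-17:10, 17:20-17:35.
Jun ∩ Tomás ∩ Imani: 08:45-09:30, 14:55-17:10, 17:20-17:35.
Jun ∩ Tomás ∩ Imani ∩ Yosef: 08:45-09:30, 14:55-17:10, 17:20-17:30.
Jun ∩ Tomás ∩ Imani ∩ Yosef ∩ Pita: 08:45-09:30, 15:00-17:10, 17:20-17:30.
Jun ∩ Tomás ∩ Imani ∩ Yosef ∩ Pita ∩ Bashir: 08:45-09:30, 16:20-17:10, 17:20-17:30.
So the common availability across everyone is 08:45-09:30, 16:20-17:10, 17:20-17:30.
The first common window of at least 25 minutes is 08:45-09:30, so the earliest start is 08:45.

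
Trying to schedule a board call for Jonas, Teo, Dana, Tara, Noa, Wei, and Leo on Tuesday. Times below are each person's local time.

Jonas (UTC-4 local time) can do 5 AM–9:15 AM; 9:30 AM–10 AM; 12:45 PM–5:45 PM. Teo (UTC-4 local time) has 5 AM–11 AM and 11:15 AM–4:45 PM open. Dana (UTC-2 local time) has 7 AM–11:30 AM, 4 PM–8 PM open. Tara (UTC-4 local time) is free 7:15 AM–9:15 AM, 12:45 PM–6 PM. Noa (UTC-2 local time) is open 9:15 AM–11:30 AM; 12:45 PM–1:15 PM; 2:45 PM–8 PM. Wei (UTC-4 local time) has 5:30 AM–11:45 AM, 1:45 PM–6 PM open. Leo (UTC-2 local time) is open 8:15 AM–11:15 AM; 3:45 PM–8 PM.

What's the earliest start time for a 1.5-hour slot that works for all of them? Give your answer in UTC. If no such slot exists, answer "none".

11:15

Jonas in UTC: 09:00-13:15, 13:30-14:00, 16:45-21:45 (add 4h to convert from UTC-4).
Teo in UTC: 09:00-15:00, 15:15-20:45 (add 4h to convert from UTC-4).
Dana in UTC: 09:00-13:30, 18:00-22:00 (add 2h to convert from UTC-2).
Tara in UTC: 11:15-13:15, 16:45-22:00 (add 4h to convert from UTC-4).
Noa in UTC: 11:15-13:30, 14:45-15:15, 16:45-22:00 (add 2h to convert from UTC-2).
Wei in UTC: 09:30-15:45, 17:45-22:00 (add 4h to convert from UTC-4).
Leo in UTC: 10:15-13:15, 17:45-22:00 (add 2h to convert from UTC-2).
Jonas ∩ Teo: 09:00-13:15, 13:30-14:00, 16:45-20:45.
Jonas ∩ Teo ∩ Dana: 09:00-13:15, 18:00-20:45.
Jonas ∩ Teo ∩ Dana ∩ Tara: 11:15-13:15, 18:00-20:45.
Jonas ∩ Teo ∩ Dana ∩ Tara ∩ Noa: 11:15-13:15, 18:00-20:45.
Jonas ∩ Teo ∩ Dana ∩ Tara ∩ Noa ∩ Wei: 11:15-13:15, 18:00-20:45.
Jonas ∩ Teo ∩ Dana ∩ Tara ∩ Noa ∩ Wei ∩ Leo: 11:15-13:15, 18:00-20:45.
The first common window of at least 90 minutes is 11:15-13:15, so the earliest start is 11:15.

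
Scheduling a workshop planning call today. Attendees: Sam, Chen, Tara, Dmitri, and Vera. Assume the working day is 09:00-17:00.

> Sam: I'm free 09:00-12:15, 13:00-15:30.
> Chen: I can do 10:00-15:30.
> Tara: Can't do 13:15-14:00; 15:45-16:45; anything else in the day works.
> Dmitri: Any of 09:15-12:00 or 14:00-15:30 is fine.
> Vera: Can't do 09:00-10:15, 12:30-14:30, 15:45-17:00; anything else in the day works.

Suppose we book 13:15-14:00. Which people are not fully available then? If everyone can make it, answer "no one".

Dmitri, Tara, Vera

Sam free: 09:00-12:15, 13:00-15:30.
Chen free: 10:00-15:30.
Tara free: 09:00-13:15, 14:00-15:45, 16:45-17:00 (invert busy blocks within the working day).
Dmitri free: 09:15-12:00, 14:00-15:30.
Vera free: 10:15-12:30, 14:30-15:45 (invert busy blocks within the working day).
Sam: free for 13:15-14:00. Chen: free for 13:15-14:00. Tara: not fully free for 13:15-14:00. Dmitri: not fully free for 13:15-14:00. Vera: not fully free for 13:15-14:00.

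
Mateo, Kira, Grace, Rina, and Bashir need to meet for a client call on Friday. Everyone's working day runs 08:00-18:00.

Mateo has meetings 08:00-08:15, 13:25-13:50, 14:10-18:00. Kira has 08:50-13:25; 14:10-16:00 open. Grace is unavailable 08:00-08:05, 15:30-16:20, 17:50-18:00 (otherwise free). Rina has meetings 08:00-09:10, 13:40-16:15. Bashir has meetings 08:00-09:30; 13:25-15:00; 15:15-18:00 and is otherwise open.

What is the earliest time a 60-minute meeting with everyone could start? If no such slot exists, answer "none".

Mateo free: 08:15-13:25, 13:50-14:10 (invert busy blocks within the working day).
Kira free: 08:50-13:25, 14:10-16:00.
Grace free: 08:05-15:30, 16:20-17:50 (invert busy blocks within the working day).
Rina free: 09:10-13:40, 16:15-18:00 (invert busy blocks within the working day).
Bashir free: 09:30-13:25, 15:00-15:15 (invert busy blocks within the working day).
Mateo ∩ Kira: 08:50-13:25.
Mateo ∩ Kira ∩ Grace: 08:50-13:25.
Mateo ∩ Kira ∩ Grace ∩ Rina: 09:10-13:25.
Mateo ∩ Kira ∩ Grace ∩ Rina ∩ Bashir: 09:30-13:25.
Those are the intersection windows.
The first common window of at least 60 minutes is 09:30-13:25, so the earliest start is 09:30.

09:30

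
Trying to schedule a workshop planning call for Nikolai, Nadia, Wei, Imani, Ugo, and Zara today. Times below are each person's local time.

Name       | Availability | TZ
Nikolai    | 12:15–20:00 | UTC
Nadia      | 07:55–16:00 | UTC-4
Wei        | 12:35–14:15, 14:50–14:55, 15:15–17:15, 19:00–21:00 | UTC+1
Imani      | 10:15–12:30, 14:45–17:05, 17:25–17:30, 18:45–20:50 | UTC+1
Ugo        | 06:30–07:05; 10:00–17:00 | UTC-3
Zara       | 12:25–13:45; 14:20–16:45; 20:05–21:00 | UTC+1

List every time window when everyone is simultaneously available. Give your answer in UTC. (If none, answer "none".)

13:50-13:55, 14:15-15:45, 19:05-19:50

Nikolai in UTC: 12:15-20:00.
Nadia in UTC: 11:55-20:00 (add 4h to convert from UTC-4).
Wei in UTC: 11:35-13:15, 13:50-13:55, 14:15-16:15, 18:00-20:00 (subtract 1h to convert from UTC+1).
Imani in UTC: 09:15-11:30, 13:45-16:05, 16:25-16:30, 17:45-19:50 (subtract 1h to convert from UTC+1).
Ugo in UTC: 09:30-10:05, 13:00-20:00 (add 3h to convert from UTC-3).
Zara in UTC: 11:25-12:45, 13:20-15:45, 19:05-20:00 (subtract 1h to convert from UTC+1).
Nikolai ∩ Nadia: 12:15-20:00.
Nikolai ∩ Nadia ∩ Wei: 12:15-13:15, 13:50-13:55, 14:15-16:15, 18:00-20:00.
Nikolai ∩ Nadia ∩ Wei ∩ Imani: 13:50-13:55, 14:15-16:05, 18:00-19:50.
Nikolai ∩ Nadia ∩ Wei ∩ Imani ∩ Ugo: 13:50-13:55, 14:15-16:05, 18:00-19:50.
Nikolai ∩ Nadia ∩ Wei ∩ Imani ∩ Ugo ∩ Zara: 13:50-13:55, 14:15-15:45, 19:05-19:50.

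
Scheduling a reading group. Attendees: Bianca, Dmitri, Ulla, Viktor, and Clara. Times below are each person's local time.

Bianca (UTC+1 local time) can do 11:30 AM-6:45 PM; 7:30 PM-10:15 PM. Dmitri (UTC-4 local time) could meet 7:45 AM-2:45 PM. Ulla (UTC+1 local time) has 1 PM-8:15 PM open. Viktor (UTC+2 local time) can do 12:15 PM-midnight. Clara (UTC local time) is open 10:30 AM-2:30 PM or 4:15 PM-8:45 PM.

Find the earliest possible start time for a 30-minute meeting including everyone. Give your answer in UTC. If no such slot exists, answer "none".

12:00

Bianca in UTC: 10:30-17:45, 18:30-21:15 (subtract 1h to convert from UTC+1).
Dmitri in UTC: 11:45-18:45 (add 4h to convert from UTC-4).
Ulla in UTC: 12:00-19:15 (subtract 1h to convert from UTC+1).
Viktor in UTC: 10:15-22:00 (subtract 2h to convert from UTC+2).
Clara in UTC: 10:30-14:30, 16:15-20:45.
Bianca ∩ Dmitri: 11:45-17:45, 18:30-18:45.
Bianca ∩ Dmitri ∩ Ulla: 12:00-17:45, 18:30-18:45.
Bianca ∩ Dmitri ∩ Ulla ∩ Viktor: 12:00-17:45, 18:30-18:45.
Bianca ∩ Dmitri ∩ Ulla ∩ Viktor ∩ Clara: 12:00-14:30, 16:15-17:45, 18:30-18:45.
So the common availability across everyone is 12:00-14:30, 16:15-17:45, 18:30-18:45.
The first common window of at least 30 minutes is 12:00-14:30, so the earliest start is 12:00.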